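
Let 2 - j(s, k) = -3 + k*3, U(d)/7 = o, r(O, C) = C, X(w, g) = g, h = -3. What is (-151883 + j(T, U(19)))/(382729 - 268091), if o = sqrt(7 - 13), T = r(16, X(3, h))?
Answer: -75939/57319 - 21*I*sqrt(6)/114638 ≈ -1.3248 - 0.00044871*I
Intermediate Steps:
T = -3
o = I*sqrt(6) (o = sqrt(-6) = I*sqrt(6) ≈ 2.4495*I)
U(d) = 7*I*sqrt(6) (U(d) = 7*(I*sqrt(6)) = 7*I*sqrt(6))
j(s, k) = 5 - 3*k (j(s, k) = 2 - (-3 + k*3) = 2 - (-3 + 3*k) = 2 + (3 - 3*k) = 5 - 3*k)
(-151883 + j(T, U(19)))/(382729 - 268091) = (-151883 + (5 - 21*I*sqrt(6)))/(382729 - 268091) = (-151883 + (5 - 21*I*sqrt(6)))/114638 = (-151878 - 21*I*sqrt(6))*(1/114638) = -75939/57319 - 21*I*sqrt(6)/114638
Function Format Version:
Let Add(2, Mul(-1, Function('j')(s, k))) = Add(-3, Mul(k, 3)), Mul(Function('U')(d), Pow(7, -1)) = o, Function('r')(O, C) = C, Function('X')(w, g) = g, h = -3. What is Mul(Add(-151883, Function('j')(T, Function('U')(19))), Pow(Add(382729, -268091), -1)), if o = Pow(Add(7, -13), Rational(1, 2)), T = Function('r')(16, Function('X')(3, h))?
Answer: Add(Rational(-75939, 57319), Mul(Rational(-21, 114638), I, Pow(6, Rational(1, 2)))) ≈ Add(-1.3248, Mul(-0.00044871, I))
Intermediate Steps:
T = -3
o = Mul(I, Pow(6, Rational(1, 2))) (o = Pow(-6, Rational(1, 2)) = Mul(I, Pow(6, Rational(1, 2))) ≈ Mul(2.4495, I))
Function('U')(d) = Mul(7, I, Pow(6, Rational(1, 2))) (Function('U')(d) = Mul(7, Mul(I, Pow(6, Rational(1, 2)))) = Mul(7, I, Pow(6, Rational(1, 2))))
Function('j')(s, k) = Add(5, Mul(-3, k)) (Function('j')(s, k) = Add(2, Mul(-1, Add(-3, Mul(k, 3)))) = Add(2, Mul(-1, Add(-3, Mul(3, k)))) = Add(2, Add(3, Mul(-3, k))) = Add(5, Mul(-3, k)))
Mul(Add(-151883, Function('j')(T, Function('U')(19))), Pow(Add(382729, -268091), -1)) = Mul(Add(-151883, Add(5, Mul(-3, Mul(7, I, Pow(6, Rational(1, 2)))))), Pow(Add(382729, -268091), -1)) = Mul(Add(-151883, Add(5, Mul(-21, I, Pow(6, Rational(1, 2))))), Pow(114638, -1)) = Mul(Add(-151878, Mul(-21, I, Pow(6, Rational(1, 2)))), Rational(1, 114638)) = Add(Rational(-75939, 57319), Mul(Rational(-21, 114638), I, Pow(6, Rational(1, 2))))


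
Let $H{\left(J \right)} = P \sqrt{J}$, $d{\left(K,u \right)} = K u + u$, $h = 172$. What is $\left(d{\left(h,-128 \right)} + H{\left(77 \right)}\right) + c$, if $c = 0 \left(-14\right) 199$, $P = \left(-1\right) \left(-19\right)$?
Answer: $-22144 + 19 \sqrt{77} \approx -21977.0$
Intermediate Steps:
$d{\left(K,u \right)} = u + K u$
$P = 19$
$H{\left(J \right)} = 19 \sqrt{J}$
$c = 0$ ($c = 0 \cdot 199 = 0$)
$\left(d{\left(h,-128 \right)} + H{\left(77 \right)}\right) + c = \left(- 128 \left(1 + 172\right) + 19 \sqrt{77}\right) + 0 = \left(\left(-128\right) 173 + 19 \sqrt{77}\right) + 0 = \left(-22144 + 19 \sqrt{77}\right) + 0 = -22144 + 19 \sqrt{77}$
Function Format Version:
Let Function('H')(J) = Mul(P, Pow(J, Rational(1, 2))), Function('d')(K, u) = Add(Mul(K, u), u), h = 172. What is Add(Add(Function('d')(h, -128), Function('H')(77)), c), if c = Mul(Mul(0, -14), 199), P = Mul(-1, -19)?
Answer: Add(-22144, Mul(19, Pow(77, Rational(1, 2)))) ≈ -21977.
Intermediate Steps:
Function('d')(K, u) = Add(u, Mul(K, u))
P = 19
Function('H')(J) = Mul(19, Pow(J, Rational(1, 2)))
c = 0 (c = Mul(0, 199) = 0)
Add(Add(Function('d')(h, -128), Function('H')(77)), c) = Add(Add(Mul(-128, Add(1, 172)), Mul(19, Pow(77, Rational(1, 2)))), 0) = Add(Add(Mul(-128, 173), Mul(19, Pow(77, Rational(1, 2)))), 0) = Add(Add(-22144, Mul(19, Pow(77, Rational(1, 2)))), 0) = Add(-22144, Mul(19, Pow(77, Rational(1, 2))))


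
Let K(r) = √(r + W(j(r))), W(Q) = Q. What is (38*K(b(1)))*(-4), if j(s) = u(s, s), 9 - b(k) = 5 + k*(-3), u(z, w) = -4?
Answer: -152*√3 ≈ -263.27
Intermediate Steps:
b(k) = 4 + 3*k (b(k) = 9 - (5 + k*(-3)) = 9 - (5 - 3*k) = 9 + (-5 + 3*k) = 4 + 3*k)
j(s) = -4
K(r) = √(-4 + r) (K(r) = √(r - 4) = √(-4 + r))
(38*K(b(1)))*(-4) = (38*√(-4 + (4 + 3*1)))*(-4) = (38*√(-4 + (4 + 3)))*(-4) = (38*√(-4 + 7))*(-4) = (38*√3)*(-4) = -152*√3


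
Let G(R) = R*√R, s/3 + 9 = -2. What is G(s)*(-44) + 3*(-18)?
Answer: -54 + 1452*I*√33 ≈ -54.0 + 8341.1*I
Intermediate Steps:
s = -33 (s = -27 + 3*(-2) = -27 - 6 = -33)
G(R) = R^(3/2)
G(s)*(-44) + 3*(-18) = (-33)^(3/2)*(-44) + 3*(-18) = -33*I*√33*(-44) - 54 = 1452*I*√33 - 54 = -54 + 1452*I*√33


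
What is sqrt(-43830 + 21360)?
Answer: I*sqrt(22470) ≈ 149.9*I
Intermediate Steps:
sqrt(-43830 + 21360) = sqrt(-22470) = I*sqrt(22470)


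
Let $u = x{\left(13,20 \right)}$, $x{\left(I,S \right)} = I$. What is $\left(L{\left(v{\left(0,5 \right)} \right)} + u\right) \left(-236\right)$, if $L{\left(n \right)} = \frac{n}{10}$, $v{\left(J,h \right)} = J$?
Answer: $-3068$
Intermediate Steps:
$u = 13$
$L{\left(n \right)} = \frac{n}{10}$ ($L{\left(n \right)} = n \frac{1}{10} = \frac{n}{10}$)
$\left(L{\left(v{\left(0,5 \right)} \right)} + u\right) \left(-236\right) = \left(\frac{1}{10} \cdot 0 + 13\right) \left(-236\right) = \left(0 + 13\right) \left(-236\right) = 13 \left(-236\right) = -3068$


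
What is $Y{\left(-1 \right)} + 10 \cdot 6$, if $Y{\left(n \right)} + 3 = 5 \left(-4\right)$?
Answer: $37$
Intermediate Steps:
$Y{\left(n \right)} = -23$ ($Y{\left(n \right)} = -3 + 5 \left(-4\right) = -3 - 20 = -23$)
$Y{\left(-1 \right)} + 10 \cdot 6 = -23 + 10 \cdot 6 = -23 + 60 = 37$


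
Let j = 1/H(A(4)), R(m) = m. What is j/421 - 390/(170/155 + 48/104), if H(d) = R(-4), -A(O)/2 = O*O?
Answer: -66168727/264388 ≈ -250.27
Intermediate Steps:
A(O) = -2*O² (A(O) = -2*O*O = -2*O²)
H(d) = -4
j = -¼ (j = 1/(-4) = -¼ ≈ -0.25000)
j/421 - 390/(170/155 + 48/104) = -¼/421 - 390/(170/155 + 48/104) = -¼*1/421 - 390/(170*(1/155) + 48*(1/104)) = -1/1684 - 390/(34/31 + 6/13) = -1/1684 - 390/628/403 = -1/1684 - 390*403/628 = -1/1684 - 78585/314 = -66168727/264388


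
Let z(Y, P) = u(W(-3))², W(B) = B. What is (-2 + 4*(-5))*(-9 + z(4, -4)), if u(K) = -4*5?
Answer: -8602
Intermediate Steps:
u(K) = -20
z(Y, P) = 400 (z(Y, P) = (-20)² = 400)
(-2 + 4*(-5))*(-9 + z(4, -4)) = (-2 + 4*(-5))*(-9 + 400) = (-2 - 20)*391 = -22*391 = -8602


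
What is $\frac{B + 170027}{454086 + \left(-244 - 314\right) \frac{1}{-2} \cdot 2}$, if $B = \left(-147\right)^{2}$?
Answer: $\frac{47909}{113661} \approx 0.42151$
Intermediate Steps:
$B = 21609$
$\frac{B + 170027}{454086 + \left(-244 - 314\right) \frac{1}{-2} \cdot 2} = \frac{21609 + 170027}{454086 + \left(-244 - 314\right) \frac{1}{-2} \cdot 2} = \frac{191636}{454086 - 558 \left(\left(- \frac{1}{2}\right) 2\right)} = \frac{191636}{454086 - -558} = \frac{191636}{454086 + 558} = \frac{191636}{454644} = 191636 \cdot \frac{1}{454644} = \frac{47909}{113661}$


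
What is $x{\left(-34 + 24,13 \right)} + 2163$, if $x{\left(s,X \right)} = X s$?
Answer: $2033$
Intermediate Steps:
$x{\left(-34 + 24,13 \right)} + 2163 = 13 \left(-34 + 24\right) + 2163 = 13 \left(-10\right) + 2163 = -130 + 2163 = 2033$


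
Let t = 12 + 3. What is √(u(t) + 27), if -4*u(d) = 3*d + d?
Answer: 2*√3 ≈ 3.4641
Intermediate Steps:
t = 15
u(d) = -d (u(d) = -(3*d + d)/4 = -d)
√(u(t) + 27) = √(-1*15 + 27) = √(-15 + 27) = √12 = 2*√3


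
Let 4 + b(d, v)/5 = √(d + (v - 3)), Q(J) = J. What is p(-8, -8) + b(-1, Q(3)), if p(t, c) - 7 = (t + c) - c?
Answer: -21 + 5*I ≈ -21.0 + 5.0*I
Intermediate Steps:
b(d, v) = -20 + 5*√(-3 + d + v) (b(d, v) = -20 + 5*√(d + (v - 3)) = -20 + 5*√(d + (-3 + v)) = -20 + 5*√(-3 + d + v))
p(t, c) = 7 + t (p(t, c) = 7 + ((t + c) - c) = 7 + ((c + t) - c) = 7 + t)
p(-8, -8) + b(-1, Q(3)) = (7 - 8) + (-20 + 5*√(-3 - 1 + 3)) = -1 + (-20 + 5*√(-1)) = -1 + (-20 + 5*I) = -21 + 5*I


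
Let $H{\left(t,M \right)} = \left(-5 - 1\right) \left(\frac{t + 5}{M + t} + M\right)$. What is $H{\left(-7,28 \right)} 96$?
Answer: $- \frac{112512}{7} \approx -16073.0$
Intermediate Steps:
$H{\left(t,M \right)} = - 6 M - \frac{6 \left(5 + t\right)}{M + t}$ ($H{\left(t,M \right)} = - 6 \left(\frac{5 + t}{M + t} + M\right) = - 6 \left(M + \frac{5 + t}{M + t}\right) = - 6 M - \frac{6 \left(5 + t\right)}{M + t}$)
$H{\left(-7,28 \right)} 96 = \frac{6 \left(-5 - -7 - 28^{2} - 28 \left(-7\right)\right)}{28 - 7} \cdot 96 = \frac{6 \left(-5 + 7 - 784 + 196\right)}{21} \cdot 96 = 6 \cdot \frac{1}{21} \left(-5 + 7 - 784 + 196\right) 96 = 6 \cdot \frac{1}{21} \left(-586\right) 96 = \left(- \frac{1172}{7}\right) 96 = - \frac{112512}{7}$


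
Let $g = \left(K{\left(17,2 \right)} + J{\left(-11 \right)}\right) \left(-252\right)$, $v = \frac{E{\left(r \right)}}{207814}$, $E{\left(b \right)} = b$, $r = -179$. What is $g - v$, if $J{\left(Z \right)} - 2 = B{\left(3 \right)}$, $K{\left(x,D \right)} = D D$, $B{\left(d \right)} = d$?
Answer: $- \frac{471321973}{207814} \approx -2268.0$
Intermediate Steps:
$K{\left(x,D \right)} = D^{2}$
$v = - \frac{179}{207814} \approx -0.00086135$
$J{\left(Z \right)} = 5$ ($J{\left(Z \right)} = 2 + 3 = 5$)
$g = -2268$ ($g = \left(2^{2} + 5\right) \left(-252\right) = \left(4 + 5\right) \left(-252\right) = 9 \left(-252\right) = -2268$)
$g - v = -2268 - - \frac{179}{207814} = -2268 + \frac{179}{207814} = - \frac{471321973}{207814}$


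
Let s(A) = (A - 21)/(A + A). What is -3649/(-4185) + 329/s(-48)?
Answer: 44143607/96255 ≈ 458.61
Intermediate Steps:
s(A) = (-21 + A)/(2*A) (s(A) = (-21 + A)/((2*A)) = (-21 + A)*(1/(2*A)) = (-21 + A)/(2*A))
-3649/(-4185) + 329/s(-48) = -3649/(-4185) + 329/(((½)*(-21 - 48)/(-48))) = -3649*(-1/4185) + 329/(((½)*(-1/48)*(-69))) = 3649/4185 + 329/(23/32) = 3649/4185 + 329*(32/23) = 3649/4185 + 10528/23 = 44143607/96255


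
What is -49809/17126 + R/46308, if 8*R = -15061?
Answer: -9355188031/3172283232 ≈ -2.9490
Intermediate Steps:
R = -15061/8 (R = (⅛)*(-15061) = -15061/8 ≈ -1882.6)
-49809/17126 + R/46308 = -49809/17126 - 15061/8/46308 = -49809*1/17126 - 15061/8*1/46308 = -49809/17126 - 15061/370464 = -9355188031/3172283232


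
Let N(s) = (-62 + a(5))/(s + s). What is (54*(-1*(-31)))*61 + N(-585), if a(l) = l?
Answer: 39824479/390 ≈ 1.0211e+5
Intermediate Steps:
N(s) = -57/(2*s) (N(s) = (-62 + 5)/(s + s) = -57*1/(2*s) = -57/(2*s))
(54*(-1*(-31)))*61 + N(-585) = (54*(-1*(-31)))*61 - 57/2/(-585) = (54*31)*61 - 57/2*(-1/585) = 1674*61 + 19/390 = 102114 + 19/390 = 39824479/390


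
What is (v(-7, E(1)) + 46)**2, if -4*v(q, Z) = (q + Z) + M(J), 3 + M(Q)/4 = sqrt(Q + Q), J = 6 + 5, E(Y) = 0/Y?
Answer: 41561/16 - 203*sqrt(22)/2 ≈ 2121.5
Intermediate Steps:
E(Y) = 0
J = 11
M(Q) = -12 + 4*sqrt(2)*sqrt(Q) (M(Q) = -12 + 4*sqrt(Q + Q) = -12 + 4*sqrt(2*Q) = -12 + 4*(sqrt(2)*sqrt(Q)) = -12 + 4*sqrt(2)*sqrt(Q))
v(q, Z) = 3 - sqrt(22) - Z/4 - q/4 (v(q, Z) = -((q + Z) + (-12 + 4*sqrt(2)*sqrt(11)))/4 = -((Z + q) + (-12 + 4*sqrt(22)))/4 = -(-12 + Z + q + 4*sqrt(22))/4 = 3 - sqrt(22) - Z/4 - q/4)
(v(-7, E(1)) + 46)**2 = ((3 - sqrt(22) - 1/4*0 - 1/4*(-7)) + 46)**2 = ((3 - sqrt(22) + 0 + 7/4) + 46)**2 = ((19/4 - sqrt(22)) + 46)**2 = (203/4 - sqrt(22))**2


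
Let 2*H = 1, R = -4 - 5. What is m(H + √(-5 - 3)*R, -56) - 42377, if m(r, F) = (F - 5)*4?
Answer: -42621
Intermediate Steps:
R = -9
H = ½ (H = (½)*1 = ½ ≈ 0.50000)
m(r, F) = -20 + 4*F (m(r, F) = (-5 + F)*4 = -20 + 4*F)
m(H + √(-5 - 3)*R, -56) - 42377 = (-20 + 4*(-56)) - 42377 = (-20 - 224) - 42377 = -244 - 42377 = -42621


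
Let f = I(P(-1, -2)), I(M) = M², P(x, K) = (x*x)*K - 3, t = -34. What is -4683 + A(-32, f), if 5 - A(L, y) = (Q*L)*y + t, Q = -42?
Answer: -38244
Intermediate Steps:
P(x, K) = -3 + K*x² (P(x, K) = x²*K - 3 = K*x² - 3 = -3 + K*x²)
f = 25 (f = (-3 - 2*(-1)²)² = (-3 - 2*1)² = (-3 - 2)² = (-5)² = 25)
A(L, y) = 39 + 42*L*y (A(L, y) = 5 - ((-42*L)*y - 34) = 5 - (-42*L*y - 34) = 5 - (-34 - 42*L*y) = 5 + (34 + 42*L*y) = 39 + 42*L*y)
-4683 + A(-32, f) = -4683 + (39 + 42*(-32)*25) = -4683 + (39 - 33600) = -4683 - 33561 = -38244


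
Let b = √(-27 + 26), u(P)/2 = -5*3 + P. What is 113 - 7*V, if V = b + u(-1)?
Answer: 337 - 7*I ≈ 337.0 - 7.0*I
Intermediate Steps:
u(P) = -30 + 2*P (u(P) = 2*(-5*3 + P) = 2*(-15 + P) = -30 + 2*P)
b = I (b = √(-1) = I ≈ 1.0*I)
V = -32 + I (V = I + (-30 + 2*(-1)) = I + (-30 - 2) = I - 32 = -32 + I ≈ -32.0 + 1.0*I)
113 - 7*V = 113 - 7*(-32 + I) = 113 + (224 - 7*I) = 337 - 7*I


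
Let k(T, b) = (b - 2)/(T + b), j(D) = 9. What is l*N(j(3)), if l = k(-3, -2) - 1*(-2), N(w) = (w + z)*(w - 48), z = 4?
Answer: -7098/5 ≈ -1419.6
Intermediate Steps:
k(T, b) = (-2 + b)/(T + b)
N(w) = (-48 + w)*(4 + w) (N(w) = (w + 4)*(w - 48) = (4 + w)*(-48 + w) = (-48 + w)*(4 + w))
l = 14/5 (l = (-2 - 2)/(-3 - 2) - 1*(-2) = -4/(-5) + 2 = -⅕*(-4) + 2 = ⅘ + 2 = 14/5 ≈ 2.8000)
l*N(j(3)) = 14*(-192 + 9² - 44*9)/5 = 14*(-192 + 81 - 396)/5 = (14/5)*(-507) = -7098/5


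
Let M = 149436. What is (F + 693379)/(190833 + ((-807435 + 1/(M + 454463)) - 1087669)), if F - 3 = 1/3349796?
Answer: -1402669111530834627/3447635342963063888 ≈ -0.40685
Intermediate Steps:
F = 10049389/3349796 (F = 3 + 1/3349796 = 10049389/3349796 ≈ 3.0000)
(F + 693379)/(190833 + ((-807435 + 1/(M + 454463)) - 1087669)) = (10049389/3349796 + 693379)/(190833 + ((-807435 + 1/(149436 + 454463)) - 1087669)) = 2322688250073/(3349796*(190833 + ((-807435 + 1/603899) - 1087669))) = 2322688250073/(3349796*(190833 + (-487609189064/603899 - 1087669))) = 2322688250073/(3349796*(190833 - 1144451410495/603899)) = 2322688250073/(3349796*(-1029207552628/603899)) = (2322688250073/3349796)*(-603899/1029207552628) = -1402669111530834627/3447635342963063888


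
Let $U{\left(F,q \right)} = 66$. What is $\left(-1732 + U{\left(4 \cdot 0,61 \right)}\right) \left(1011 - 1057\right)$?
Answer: $76636$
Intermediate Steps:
$\left(-1732 + U{\left(4 \cdot 0,61 \right)}\right) \left(1011 - 1057\right) = \left(-1732 + 66\right) \left(1011 - 1057\right) = \left(-1666\right) \left(-46\right) = 76636$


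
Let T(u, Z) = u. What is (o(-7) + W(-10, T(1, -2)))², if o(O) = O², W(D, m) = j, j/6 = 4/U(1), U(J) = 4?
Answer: 3025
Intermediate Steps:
j = 6 (j = 6*(4/4) = 6*(4*(¼)) = 6*1 = 6)
W(D, m) = 6
(o(-7) + W(-10, T(1, -2)))² = ((-7)² + 6)² = (49 + 6)² = 55² = 3025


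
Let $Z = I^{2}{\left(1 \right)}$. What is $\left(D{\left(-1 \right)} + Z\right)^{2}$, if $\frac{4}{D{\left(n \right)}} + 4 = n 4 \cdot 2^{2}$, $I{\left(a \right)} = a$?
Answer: $\frac{16}{25} \approx 0.64$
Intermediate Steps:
$Z = 1$ ($Z = 1^{2} = 1$)
$D{\left(n \right)} = \frac{4}{-4 + 16 n}$ ($D{\left(n \right)} = \frac{4}{-4 + n 4 \cdot 2^{2}} = \frac{4}{-4 + 4 n 4} = \frac{4}{-4 + 16 n}$)
$\left(D{\left(-1 \right)} + Z\right)^{2} = \left(\frac{1}{-1 + 4 \left(-1\right)} + 1\right)^{2} = \left(\frac{1}{-1 - 4} + 1\right)^{2} = \left(\frac{1}{-5} + 1\right)^{2} = \left(- \frac{1}{5} + 1\right)^{2} = \left(\frac{4}{5}\right)^{2} = \frac{16}{25}$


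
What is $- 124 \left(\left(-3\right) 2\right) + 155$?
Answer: $899$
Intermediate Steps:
$- 124 \left(\left(-3\right) 2\right) + 155 = \left(-124\right) \left(-6\right) + 155 = 744 + 155 = 899$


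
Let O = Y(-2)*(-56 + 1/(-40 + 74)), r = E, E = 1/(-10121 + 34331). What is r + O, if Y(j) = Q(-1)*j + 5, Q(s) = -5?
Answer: -172768604/205785 ≈ -839.56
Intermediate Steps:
Y(j) = 5 - 5*j (Y(j) = -5*j + 5 = 5 - 5*j)
E = 1/24210 ≈ 4.1305e-5
r = 1/24210 ≈ 4.1305e-5
O = -28545/34 (O = (5 - 5*(-2))*(-56 + 1/(-40 + 74)) = (5 + 10)*(-56 + 1/34) = 15*(-56 + 1/34) = 15*(-1903/34) = -28545/34 ≈ -839.56)
r + O = 1/24210 - 28545/34 = -172768604/205785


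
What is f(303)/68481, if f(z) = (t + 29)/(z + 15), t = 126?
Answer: 155/21776958 ≈ 7.1176e-6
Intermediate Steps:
f(z) = 155/(15 + z) (f(z) = (126 + 29)/(z + 15) = 155/(15 + z))
f(303)/68481 = (155/(15 + 303))/68481 = (155/318)*(1/68481) = 155/21776958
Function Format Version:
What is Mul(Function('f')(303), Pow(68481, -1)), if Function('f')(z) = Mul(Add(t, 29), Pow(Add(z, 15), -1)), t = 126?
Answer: Rational(155, 21776958) ≈ 7.1176e-6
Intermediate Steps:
Function('f')(z) = Mul(155, Pow(Add(15, z), -1)) (Function('f')(z) = Mul(Add(126, 29), Pow(Add(z, 15), -1)) = Mul(155, Pow(Add(15, z), -1)))
Mul(Function('f')(303), Pow(68481, -1)) = Mul(Mul(155, Pow(Add(15, 303), -1)), Pow(68481, -1)) = Mul(Mul(155, Pow(318, -1)), Rational(1, 68481)) = Mul(Mul(155, Rational(1, 318)), Rational(1, 68481)) = Mul(Rational(155, 318), Rational(1, 68481)) = Rational(155, 21776958)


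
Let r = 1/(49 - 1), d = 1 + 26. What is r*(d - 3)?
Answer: 1/2 ≈ 0.50000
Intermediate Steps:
d = 27
r = 1/48 ≈ 0.020833
r*(d - 3) = (27 - 3)/48 = (1/48)*24 = 1/2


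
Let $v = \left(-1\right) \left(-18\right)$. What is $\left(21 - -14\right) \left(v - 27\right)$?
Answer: $-315$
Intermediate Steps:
$v = 18$
$\left(21 - -14\right) \left(v - 27\right) = \left(21 - -14\right) \left(18 - 27\right) = \left(21 + 14\right) \left(-9\right) = 35 \left(-9\right) = -315$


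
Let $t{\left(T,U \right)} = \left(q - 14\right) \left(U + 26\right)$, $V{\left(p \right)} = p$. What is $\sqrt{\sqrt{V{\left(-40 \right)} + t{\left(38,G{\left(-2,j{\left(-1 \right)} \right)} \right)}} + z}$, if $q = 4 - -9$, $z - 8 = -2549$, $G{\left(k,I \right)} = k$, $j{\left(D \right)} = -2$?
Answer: $\sqrt{-2541 + 8 i} \approx 0.07935 + 50.408 i$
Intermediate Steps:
$z = -2541$ ($z = 8 - 2549 = -2541$)
$q = 13$ ($q = 4 + 9 = 13$)
$t{\left(T,U \right)} = -26 - U$ ($t{\left(T,U \right)} = \left(13 - 14\right) \left(U + 26\right) = - (26 + U) = -26 - U$)
$\sqrt{\sqrt{V{\left(-40 \right)} + t{\left(38,G{\left(-2,j{\left(-1 \right)} \right)} \right)}} + z} = \sqrt{\sqrt{-40 - 24} - 2541} = \sqrt{\sqrt{-64} - 2541} = \sqrt{8 i - 2541} = \sqrt{-2541 + 8 i}$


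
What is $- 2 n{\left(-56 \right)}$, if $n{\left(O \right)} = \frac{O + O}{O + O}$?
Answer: $-2$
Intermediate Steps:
$n{\left(O \right)} = 1$ ($n{\left(O \right)} = \frac{2 O}{2 O} = 2 O \frac{1}{2 O} = 1$)
$- 2 n{\left(-56 \right)} = \left(-2\right) 1 = -2$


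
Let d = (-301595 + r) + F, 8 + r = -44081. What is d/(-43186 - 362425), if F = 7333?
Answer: 338351/405611 ≈ 0.83418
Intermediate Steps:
r = -44089 (r = -8 - 44081 = -44089)
d = -338351 (d = (-301595 - 44089) + 7333 = -345684 + 7333 = -338351)
d/(-43186 - 362425) = -338351/(-43186 - 362425) = -338351/(-405611) = -338351*(-1/405611) = 338351/405611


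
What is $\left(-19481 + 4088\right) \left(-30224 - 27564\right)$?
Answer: $889530684$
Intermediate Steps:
$\left(-19481 + 4088\right) \left(-30224 - 27564\right) = \left(-15393\right) \left(-57788\right) = 889530684$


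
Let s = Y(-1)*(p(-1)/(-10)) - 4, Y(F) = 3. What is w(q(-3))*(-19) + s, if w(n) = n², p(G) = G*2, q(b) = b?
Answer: -872/5 ≈ -174.40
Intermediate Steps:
p(G) = 2*G
s = -17/5 (s = 3*((2*(-1))/(-10)) - 4 = 3*(-2*(-⅒)) - 4 = 3*(⅕) - 4 = ⅗ - 4 = -17/5 ≈ -3.4000)
w(q(-3))*(-19) + s = (-3)²*(-19) - 17/5 = 9*(-19) - 17/5 = -171 - 17/5 = -872/5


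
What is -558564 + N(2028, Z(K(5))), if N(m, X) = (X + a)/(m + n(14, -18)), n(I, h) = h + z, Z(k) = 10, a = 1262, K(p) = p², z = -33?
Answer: -368093252/659 ≈ -5.5856e+5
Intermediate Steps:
n(I, h) = -33 + h (n(I, h) = h - 33 = -33 + h)
N(m, X) = (1262 + X)/(-51 + m) (N(m, X) = (X + 1262)/(m + (-33 - 18)) = (1262 + X)/(m - 51) = (1262 + X)/(-51 + m))
-558564 + N(2028, Z(K(5))) = -558564 + (1262 + 10)/(-51 + 2028) = -558564 + 1272/1977 = -558564 + (1/1977)*1272 = -558564 + 424/659 = -368093252/659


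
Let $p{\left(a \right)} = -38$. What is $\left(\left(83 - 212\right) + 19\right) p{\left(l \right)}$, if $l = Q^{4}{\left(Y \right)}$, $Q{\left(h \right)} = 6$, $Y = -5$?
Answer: $4180$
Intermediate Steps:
$l = 1296$ ($l = 6^{4} = 1296$)
$\left(\left(83 - 212\right) + 19\right) p{\left(l \right)} = \left(\left(83 - 212\right) + 19\right) \left(-38\right) = \left(-129 + 19\right) \left(-38\right) = \left(-110\right) \left(-38\right) = 4180$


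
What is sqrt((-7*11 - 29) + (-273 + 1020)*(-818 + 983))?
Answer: sqrt(123149) ≈ 350.93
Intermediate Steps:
sqrt((-7*11 - 29) + (-273 + 1020)*(-818 + 983)) = sqrt((-77 - 29) + 747*165) = sqrt(-106 + 123255) = sqrt(123149)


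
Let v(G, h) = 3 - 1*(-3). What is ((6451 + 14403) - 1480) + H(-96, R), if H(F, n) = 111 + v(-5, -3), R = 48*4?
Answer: 19491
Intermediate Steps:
v(G, h) = 6 (v(G, h) = 3 + 3 = 6)
R = 192
H(F, n) = 117 (H(F, n) = 111 + 6 = 117)
((6451 + 14403) - 1480) + H(-96, R) = ((6451 + 14403) - 1480) + 117 = (20854 - 1480) + 117 = 19374 + 117 = 19491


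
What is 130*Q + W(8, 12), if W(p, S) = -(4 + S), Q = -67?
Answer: -8726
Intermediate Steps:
W(p, S) = -4 - S
130*Q + W(8, 12) = 130*(-67) + (-4 - 1*12) = -8710 + (-4 - 12) = -8710 - 16 = -8726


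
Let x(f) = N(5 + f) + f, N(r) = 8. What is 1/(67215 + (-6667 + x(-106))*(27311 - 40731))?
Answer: 1/90853515 ≈ 1.1007e-8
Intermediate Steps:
x(f) = 8 + f
1/(67215 + (-6667 + x(-106))*(27311 - 40731)) = 1/(67215 + (-6667 + (8 - 106))*(27311 - 40731)) = 1/(67215 + (-6667 - 98)*(-13420)) = 1/(67215 - 6765*(-13420)) = 1/(67215 + 90786300) = 1/90853515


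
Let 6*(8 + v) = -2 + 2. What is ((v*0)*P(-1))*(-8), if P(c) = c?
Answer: 0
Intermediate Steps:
v = -8 (v = -8 + (-2 + 2)/6 = -8 + (1/6)*0 = -8 + 0 = -8)
((v*0)*P(-1))*(-8) = (-8*0*(-1))*(-8) = (0*(-1))*(-8) = 0*(-8) = 0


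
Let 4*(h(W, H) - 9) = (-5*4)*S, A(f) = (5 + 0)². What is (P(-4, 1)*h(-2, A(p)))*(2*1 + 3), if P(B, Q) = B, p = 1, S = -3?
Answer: -480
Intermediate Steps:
A(f) = 25 (A(f) = 5² = 25)
h(W, H) = 24 (h(W, H) = 9 + (-5*4*(-3))/4 = 9 + (-20*(-3))/4 = 9 + (¼)*60 = 9 + 15 = 24)
(P(-4, 1)*h(-2, A(p)))*(2*1 + 3) = (-4*24)*(2*1 + 3) = -96*(2 + 3) = -96*5 = -480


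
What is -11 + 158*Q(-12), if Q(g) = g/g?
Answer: 147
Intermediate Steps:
Q(g) = 1
-11 + 158*Q(-12) = -11 + 158*1 = -11 + 158 = 147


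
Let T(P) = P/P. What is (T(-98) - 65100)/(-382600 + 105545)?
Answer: 65099/277055 ≈ 0.23497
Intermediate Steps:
T(P) = 1
(T(-98) - 65100)/(-382600 + 105545) = (1 - 65100)/(-382600 + 105545) = -65099/(-277055) = -65099*(-1/277055) = 65099/277055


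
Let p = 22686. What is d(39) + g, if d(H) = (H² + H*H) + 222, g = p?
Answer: 25950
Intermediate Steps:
g = 22686
d(H) = 222 + 2*H² (d(H) = (H² + H²) + 222 = 2*H² + 222 = 222 + 2*H²)
d(39) + g = (222 + 2*39²) + 22686 = (222 + 2*1521) + 22686 = (222 + 3042) + 22686 = 3264 + 22686 = 25950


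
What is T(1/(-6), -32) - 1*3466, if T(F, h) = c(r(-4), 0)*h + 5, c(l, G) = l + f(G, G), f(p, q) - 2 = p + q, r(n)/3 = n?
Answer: -3141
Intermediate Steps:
r(n) = 3*n
f(p, q) = 2 + p + q (f(p, q) = 2 + (p + q) = 2 + p + q)
c(l, G) = 2 + l + 2*G (c(l, G) = l + (2 + G + G) = l + (2 + 2*G) = 2 + l + 2*G)
T(F, h) = 5 - 10*h (T(F, h) = (2 + 3*(-4) + 2*0)*h + 5 = (2 - 12 + 0)*h + 5 = -10*h + 5 = 5 - 10*h)
T(1/(-6), -32) - 1*3466 = (5 - 10*(-32)) - 1*3466 = (5 + 320) - 3466 = 325 - 3466 = -3141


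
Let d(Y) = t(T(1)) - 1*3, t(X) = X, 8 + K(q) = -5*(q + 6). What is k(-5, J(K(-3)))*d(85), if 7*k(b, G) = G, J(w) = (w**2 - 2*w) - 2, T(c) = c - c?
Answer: -1719/7 ≈ -245.57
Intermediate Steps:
T(c) = 0
K(q) = -38 - 5*q (K(q) = -8 - 5*(q + 6) = -8 - 5*(6 + q) = -8 + (-30 - 5*q) = -38 - 5*q)
d(Y) = -3 (d(Y) = 0 - 1*3 = 0 - 3 = -3)
J(w) = -2 + w**2 - 2*w
k(b, G) = G/7
k(-5, J(K(-3)))*d(85) = ((-2 + (-38 - 5*(-3))**2 - 2*(-38 - 5*(-3)))/7)*(-3) = ((-2 + (-38 + 15)**2 - 2*(-38 + 15))/7)*(-3) = ((-2 + (-23)**2 - 2*(-23))/7)*(-3) = ((-2 + 529 + 46)/7)*(-3) = ((1/7)*573)*(-3) = (573/7)*(-3) = -1719/7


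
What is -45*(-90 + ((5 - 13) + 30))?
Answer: 3060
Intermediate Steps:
-45*(-90 + ((5 - 13) + 30)) = -45*(-90 + (-8 + 30)) = -45*(-90 + 22) = -45*(-68) = 3060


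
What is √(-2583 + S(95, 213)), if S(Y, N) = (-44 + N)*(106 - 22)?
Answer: 7*√237 ≈ 107.76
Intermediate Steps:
S(Y, N) = -3696 + 84*N (S(Y, N) = (-44 + N)*84 = -3696 + 84*N)
√(-2583 + S(95, 213)) = √(-2583 + (-3696 + 84*213)) = √(-2583 + (-3696 + 17892)) = √(-2583 + 14196) = √11613 = 7*√237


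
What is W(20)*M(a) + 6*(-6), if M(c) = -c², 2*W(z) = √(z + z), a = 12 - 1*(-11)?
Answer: -36 - 529*√10 ≈ -1708.8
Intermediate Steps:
a = 23 (a = 12 + 11 = 23)
W(z) = √2*√z/2 (W(z) = √(z + z)/2 = √(2*z)/2 = (√2*√z)/2 = √2*√z/2)
W(20)*M(a) + 6*(-6) = (√2*√20/2)*(-1*23²) + 6*(-6) = (√2*(2*√5)/2)*(-1*529) - 36 = √10*(-529) - 36 = -529*√10 - 36 = -36 - 529*√10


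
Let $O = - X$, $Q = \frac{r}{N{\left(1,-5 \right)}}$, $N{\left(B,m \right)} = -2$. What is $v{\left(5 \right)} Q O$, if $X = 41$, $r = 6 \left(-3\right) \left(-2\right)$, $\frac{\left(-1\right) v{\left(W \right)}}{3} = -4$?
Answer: $8856$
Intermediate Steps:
$v{\left(W \right)} = 12$ ($v{\left(W \right)} = \left(-3\right) \left(-4\right) = 12$)
$r = 36$ ($r = \left(-18\right) \left(-2\right) = 36$)
$Q = -18$ ($Q = \frac{36}{-2} = 36 \left(- \frac{1}{2}\right) = -18$)
$O = -41$ ($O = \left(-1\right) 41 = -41$)
$v{\left(5 \right)} Q O = 12 \left(-18\right) \left(-41\right) = \left(-216\right) \left(-41\right) = 8856$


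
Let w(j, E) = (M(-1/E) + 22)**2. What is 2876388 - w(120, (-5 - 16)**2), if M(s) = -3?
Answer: 2876027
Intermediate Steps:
w(j, E) = 361 (w(j, E) = (-3 + 22)**2 = 19**2 = 361)
2876388 - w(120, (-5 - 16)**2) = 2876388 - 1*361 = 2876388 - 361 = 2876027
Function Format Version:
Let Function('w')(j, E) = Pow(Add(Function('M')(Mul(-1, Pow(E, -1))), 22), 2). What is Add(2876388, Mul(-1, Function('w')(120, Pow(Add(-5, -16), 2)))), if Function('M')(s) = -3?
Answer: 2876027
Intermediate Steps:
Function('w')(j, E) = 361 (Function('w')(j, E) = Pow(Add(-3, 22), 2) = Pow(19, 2) = 361)
Add(2876388, Mul(-1, Function('w')(120, Pow(Add(-5, -16), 2)))) = Add(2876388, Mul(-1, 361)) = Add(2876388, -361) = 2876027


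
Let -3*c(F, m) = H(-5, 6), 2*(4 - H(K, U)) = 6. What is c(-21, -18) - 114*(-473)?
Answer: 161765/3 ≈ 53922.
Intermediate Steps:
H(K, U) = 1 (H(K, U) = 4 - ½*6 = 4 - 3 = 1)
c(F, m) = -⅓ (c(F, m) = -⅓*1 = -⅓)
c(-21, -18) - 114*(-473) = -⅓ - 114*(-473) = -⅓ + 53922 = 161765/3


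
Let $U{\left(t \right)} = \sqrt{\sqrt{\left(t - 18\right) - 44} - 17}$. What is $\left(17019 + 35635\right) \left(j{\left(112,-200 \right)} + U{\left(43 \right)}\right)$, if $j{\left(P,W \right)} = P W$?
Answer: $-1179449600 + 52654 \sqrt{-17 + i \sqrt{19}} \approx -1.1794 \cdot 10^{9} + 2.1885 \cdot 10^{5} i$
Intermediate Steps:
$U{\left(t \right)} = \sqrt{-17 + \sqrt{-62 + t}}$ ($U{\left(t \right)} = \sqrt{\sqrt{\left(t - 18\right) - 44} - 17} = \sqrt{\sqrt{\left(-18 + t\right) - 44} - 17} = \sqrt{\sqrt{-62 + t} - 17} = \sqrt{-17 + \sqrt{-62 + t}}$)
$\left(17019 + 35635\right) \left(j{\left(112,-200 \right)} + U{\left(43 \right)}\right) = \left(17019 + 35635\right) \left(112 \left(-200\right) + \sqrt{-17 + \sqrt{-62 + 43}}\right) = 52654 \left(-22400 + \sqrt{-17 + \sqrt{-19}}\right) = 52654 \left(-22400 + \sqrt{-17 + i \sqrt{19}}\right) = -1179449600 + 52654 \sqrt{-17 + i \sqrt{19}}$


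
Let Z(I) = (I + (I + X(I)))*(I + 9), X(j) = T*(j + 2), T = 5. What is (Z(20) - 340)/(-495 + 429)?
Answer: -2005/33 ≈ -60.758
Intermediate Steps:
X(j) = 10 + 5*j (X(j) = 5*(j + 2) = 5*(2 + j) = 10 + 5*j)
Z(I) = (9 + I)*(10 + 7*I) (Z(I) = (I + (I + (10 + 5*I)))*(I + 9) = (I + (10 + 6*I))*(9 + I) = (10 + 7*I)*(9 + I) = (9 + I)*(10 + 7*I))
(Z(20) - 340)/(-495 + 429) = ((90 + 7*20**2 + 73*20) - 340)/(-495 + 429) = ((90 + 7*400 + 1460) - 340)/(-66) = ((90 + 2800 + 1460) - 340)*(-1/66) = (4350 - 340)*(-1/66) = 4010*(-1/66) = -2005/33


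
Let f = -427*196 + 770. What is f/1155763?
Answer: -11846/165109 ≈ -0.071747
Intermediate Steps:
f = -82922 (f = -83692 + 770 = -82922)
f/1155763 = -82922/1155763 = -82922*1/1155763 = -11846/165109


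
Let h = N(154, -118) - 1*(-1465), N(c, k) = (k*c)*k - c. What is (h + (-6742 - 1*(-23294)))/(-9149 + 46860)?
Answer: 2162159/37711 ≈ 57.335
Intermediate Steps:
N(c, k) = -c + c*k² (N(c, k) = (c*k)*k - c = c*k² - c = -c + c*k²)
h = 2145607 (h = 154*(-1 + (-118)²) - 1*(-1465) = 154*(-1 + 13924) + 1465 = 154*13923 + 1465 = 2144142 + 1465 = 2145607)
(h + (-6742 - 1*(-23294)))/(-9149 + 46860) = (2145607 + (-6742 - 1*(-23294)))/(-9149 + 46860) = (2145607 + (-6742 + 23294))/37711 = (2145607 + 16552)*(1/37711) = 2162159*(1/37711) = 2162159/37711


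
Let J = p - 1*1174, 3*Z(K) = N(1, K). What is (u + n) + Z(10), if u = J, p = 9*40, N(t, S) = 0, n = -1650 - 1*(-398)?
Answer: -2066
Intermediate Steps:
n = -1252 (n = -1650 + 398 = -1252)
p = 360
Z(K) = 0 (Z(K) = (1/3)*0 = 0)
J = -814 (J = 360 - 1*1174 = 360 - 1174 = -814)
u = -814
(u + n) + Z(10) = (-814 - 1252) + 0 = -2066 + 0 = -2066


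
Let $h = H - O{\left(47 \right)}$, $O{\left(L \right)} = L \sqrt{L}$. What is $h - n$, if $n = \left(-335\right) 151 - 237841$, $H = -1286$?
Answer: $287140 - 47 \sqrt{47} \approx 2.8682 \cdot 10^{5}$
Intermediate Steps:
$O{\left(L \right)} = L^{\frac{3}{2}}$
$n = -288426$ ($n = -50585 - 237841 = -288426$)
$h = -1286 - 47 \sqrt{47}$ ($h = -1286 - 47^{\frac{3}{2}} = -1286 - 47 \sqrt{47} \approx -1608.2$)
$h - n = \left(-1286 - 47 \sqrt{47}\right) - -288426 = \left(-1286 - 47 \sqrt{47}\right) + 288426 = 287140 - 47 \sqrt{47}$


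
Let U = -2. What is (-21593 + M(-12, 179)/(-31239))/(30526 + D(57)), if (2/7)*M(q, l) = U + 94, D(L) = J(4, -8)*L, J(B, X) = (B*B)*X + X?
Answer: -674544049/711436986 ≈ -0.94814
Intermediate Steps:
J(B, X) = X + X*B**2 (J(B, X) = B**2*X + X = X*B**2 + X = X + X*B**2)
D(L) = -136*L (D(L) = (-8*(1 + 4**2))*L = (-8*(1 + 16))*L = (-8*17)*L = -136*L)
M(q, l) = 322 (M(q, l) = 7*(-2 + 94)/2 = (7/2)*92 = 322)
(-21593 + M(-12, 179)/(-31239))/(30526 + D(57)) = (-21593 + 322/(-31239))/(30526 - 136*57) = (-21593 + 322*(-1/31239))/(30526 - 7752) = (-21593 - 322/31239)/22774 = -674544049/31239*1/22774 = -674544049/711436986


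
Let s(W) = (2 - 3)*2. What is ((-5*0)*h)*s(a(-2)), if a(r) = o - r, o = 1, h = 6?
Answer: 0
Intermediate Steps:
a(r) = 1 - r
s(W) = -2 (s(W) = -1*2 = -2)
((-5*0)*h)*s(a(-2)) = (-5*0*6)*(-2) = (0*6)*(-2) = 0*(-2) = 0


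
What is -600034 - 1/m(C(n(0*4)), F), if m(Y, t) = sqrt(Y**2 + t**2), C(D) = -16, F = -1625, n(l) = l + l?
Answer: -600034 - sqrt(2640881)/2640881 ≈ -6.0003e+5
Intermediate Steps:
n(l) = 2*l
-600034 - 1/m(C(n(0*4)), F) = -600034 - 1/(sqrt((-16)**2 + (-1625)**2)) = -600034 - 1/(sqrt(256 + 2640625)) = -600034 - 1/(sqrt(2640881)) = -600034 - sqrt(2640881)/2640881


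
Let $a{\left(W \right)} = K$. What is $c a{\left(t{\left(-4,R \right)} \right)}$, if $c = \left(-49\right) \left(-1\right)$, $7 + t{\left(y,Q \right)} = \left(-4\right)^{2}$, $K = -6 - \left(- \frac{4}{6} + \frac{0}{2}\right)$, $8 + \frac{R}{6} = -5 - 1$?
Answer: $- \frac{784}{3} \approx -261.33$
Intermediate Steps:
$R = -84$ ($R = -48 + 6 \left(-5 - 1\right) = -48 + 6 \left(-6\right) = -48 - 36 = -84$)
$K = - \frac{16}{3}$ ($K = -6 - \left(\left(-4\right) \frac{1}{6} + 0 \cdot \frac{1}{2}\right) = -6 - \left(- \frac{2}{3} + 0\right) = -6 - - \frac{2}{3} = -6 + \frac{2}{3} = - \frac{16}{3} \approx -5.3333$)
$t{\left(y,Q \right)} = 9$ ($t{\left(y,Q \right)} = -7 + \left(-4\right)^{2} = -7 + 16 = 9$)
$a{\left(W \right)} = - \frac{16}{3}$
$c = 49$
$c a{\left(t{\left(-4,R \right)} \right)} = 49 \left(- \frac{16}{3}\right) = - \frac{784}{3}$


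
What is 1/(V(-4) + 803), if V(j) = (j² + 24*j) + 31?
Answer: 1/754 ≈ 0.0013263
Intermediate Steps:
V(j) = 31 + j² + 24*j
1/(V(-4) + 803) = 1/((31 + (-4)² + 24*(-4)) + 803) = 1/((31 + 16 - 96) + 803) = 1/(-49 + 803) = 1/754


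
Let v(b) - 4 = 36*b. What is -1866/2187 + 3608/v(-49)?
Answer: -42329/14580 ≈ -2.9032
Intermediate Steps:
v(b) = 4 + 36*b
-1866/2187 + 3608/v(-49) = -1866/2187 + 3608/(4 + 36*(-49)) = -1866*1/2187 + 3608/(4 - 1764) = -622/729 + 3608/(-1760) = -622/729 + 3608*(-1/1760) = -622/729 - 41/20 = -42329/14580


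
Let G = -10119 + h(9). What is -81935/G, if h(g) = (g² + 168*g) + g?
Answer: 81935/8517 ≈ 9.6202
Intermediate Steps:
h(g) = g² + 169*g
G = -8517 (G = -10119 + 9*(169 + 9) = -10119 + 9*178 = -10119 + 1602 = -8517)
-81935/G = -81935/(-8517) = -81935*(-1/8517) = 81935/8517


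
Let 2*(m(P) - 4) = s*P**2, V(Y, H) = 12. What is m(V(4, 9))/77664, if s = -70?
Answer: -1259/19416 ≈ -0.064843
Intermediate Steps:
m(P) = 4 - 35*P**2 (m(P) = 4 + (-70*P**2)/2 = 4 - 35*P**2)
m(V(4, 9))/77664 = (4 - 35*12**2)/77664 = (4 - 35*144)*(1/77664) = (4 - 5040)*(1/77664) = -5036*1/77664 = -1259/19416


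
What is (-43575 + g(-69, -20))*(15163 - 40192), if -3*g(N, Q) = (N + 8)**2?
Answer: 1121682978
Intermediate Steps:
g(N, Q) = -(8 + N)**2/3 (g(N, Q) = -(N + 8)**2/3 = -(8 + N)**2/3)
(-43575 + g(-69, -20))*(15163 - 40192) = (-43575 - (8 - 69)**2/3)*(15163 - 40192) = (-43575 - 1/3*(-61)**2)*(-25029) = (-43575 - 1/3*3721)*(-25029) = (-43575 - 3721/3)*(-25029) = -134446/3*(-25029) = 1121682978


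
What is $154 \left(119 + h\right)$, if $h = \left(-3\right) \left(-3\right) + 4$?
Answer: $20328$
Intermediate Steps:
$h = 13$ ($h = 9 + 4 = 13$)
$154 \left(119 + h\right) = 154 \left(119 + 13\right) = 154 \cdot 132 = 20328$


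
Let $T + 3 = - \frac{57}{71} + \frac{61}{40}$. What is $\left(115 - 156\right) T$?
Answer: $\frac{265229}{2840} \approx 93.391$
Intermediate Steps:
$T = - \frac{6469}{2840}$ ($T = -3 + \left(- \frac{57}{71} + \frac{61}{40}\right) = -3 + \frac{2051}{2840} = - \frac{6469}{2840} \approx -2.2778$)
$\left(115 - 156\right) T = \left(115 - 156\right) \left(- \frac{6469}{2840}\right) = \left(-41\right) \left(- \frac{6469}{2840}\right) = \frac{265229}{2840}$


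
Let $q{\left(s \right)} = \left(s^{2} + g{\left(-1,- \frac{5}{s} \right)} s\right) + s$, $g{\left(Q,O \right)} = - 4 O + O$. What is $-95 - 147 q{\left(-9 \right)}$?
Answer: $-12884$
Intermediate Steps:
$g{\left(Q,O \right)} = - 3 O$
$q{\left(s \right)} = 15 + s + s^{2}$ ($q{\left(s \right)} = \left(s^{2} + - 3 \left(- \frac{5}{s}\right) s\right) + s = \left(s^{2} + \frac{15}{s} s\right) + s = \left(s^{2} + 15\right) + s = \left(15 + s^{2}\right) + s = 15 + s + s^{2}$)
$-95 - 147 q{\left(-9 \right)} = -95 - 147 \left(15 - 9 \left(1 - 9\right)\right) = -95 - 147 \left(15 - -72\right) = -95 - 147 \left(15 + 72\right) = -95 - 12789 = -12884$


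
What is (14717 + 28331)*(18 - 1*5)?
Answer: 559624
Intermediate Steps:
(14717 + 28331)*(18 - 1*5) = 43048*(18 - 5) = 43048*13 = 559624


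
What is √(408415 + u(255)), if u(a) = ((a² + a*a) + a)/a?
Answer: √408926 ≈ 639.47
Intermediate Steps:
u(a) = (a + 2*a²)/a (u(a) = ((a² + a²) + a)/a = (2*a² + a)/a = (a + 2*a²)/a)
√(408415 + u(255)) = √(408415 + (1 + 2*255)) = √(408415 + (1 + 510)) = √(408415 + 511) = √408926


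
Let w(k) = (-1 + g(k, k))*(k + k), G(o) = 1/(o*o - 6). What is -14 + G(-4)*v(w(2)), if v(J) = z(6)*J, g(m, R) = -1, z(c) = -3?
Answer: -58/5 ≈ -11.600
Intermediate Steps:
G(o) = 1/(-6 + o²) (G(o) = 1/(o² - 6) = 1/(-6 + o²))
w(k) = -4*k (w(k) = (-1 - 1)*(k + k) = -4*k)
v(J) = -3*J
-14 + G(-4)*v(w(2)) = -14 + (-(-12)*2)/(-6 + (-4)²) = -14 + (-3*(-8))/(-6 + 16) = -14 + 24/10 = -14 + (⅒)*24 = -14 + 12/5 = -58/5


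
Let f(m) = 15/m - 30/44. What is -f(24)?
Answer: 5/88 ≈ 0.056818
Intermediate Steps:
f(m) = -15/22 + 15/m (f(m) = 15/m - 30*1/44 = 15/m - 15/22 = -15/22 + 15/m)
-f(24) = -(-15/22 + 15/24) = -(-15/22 + 15*(1/24)) = -(-15/22 + 5/8) = -1*(-5/88) = 5/88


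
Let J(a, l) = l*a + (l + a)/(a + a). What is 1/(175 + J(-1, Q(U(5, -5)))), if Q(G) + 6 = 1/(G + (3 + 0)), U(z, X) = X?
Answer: 4/741 ≈ 0.0053981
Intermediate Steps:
Q(G) = -6 + 1/(3 + G) (Q(G) = -6 + 1/(G + (3 + 0)) = -6 + 1/(G + 3) = -6 + 1/(3 + G))
J(a, l) = a*l + (a + l)/(2*a) (J(a, l) = a*l + (a + l)/((2*a)) = a*l + (a + l)*(1/(2*a)) = a*l + (a + l)/(2*a))
1/(175 + J(-1, Q(U(5, -5)))) = 1/(175 + (½ - (-17 - 6*(-5))/(3 - 5) + (½)*((-17 - 6*(-5))/(3 - 5))/(-1))) = 1/(175 + (½ - (-17 + 30)/(-2) + (½)*((-17 + 30)/(-2))*(-1))) = 1/(175 + (½ - (-1)*13/2 + (½)*(-½*13)*(-1))) = 1/(175 + (½ - 1*(-13/2) + (½)*(-13/2)*(-1))) = 1/(175 + (½ + 13/2 + 13/4)) = 1/(175 + 41/4) = 1/(741/4) = 4/741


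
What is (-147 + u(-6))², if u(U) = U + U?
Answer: 25281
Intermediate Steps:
u(U) = 2*U
(-147 + u(-6))² = (-147 + 2*(-6))² = (-147 - 12)² = (-159)² = 25281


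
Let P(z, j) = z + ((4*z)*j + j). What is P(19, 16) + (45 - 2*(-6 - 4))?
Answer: 1316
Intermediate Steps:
P(z, j) = j + z + 4*j*z (P(z, j) = z + (4*j*z + j) = z + (j + 4*j*z) = j + z + 4*j*z)
P(19, 16) + (45 - 2*(-6 - 4)) = (16 + 19 + 4*16*19) + (45 - 2*(-6 - 4)) = (16 + 19 + 1216) + (45 - 2*(-10)) = 1251 + (45 - 1*(-20)) = 1251 + (45 + 20) = 1251 + 65 = 1316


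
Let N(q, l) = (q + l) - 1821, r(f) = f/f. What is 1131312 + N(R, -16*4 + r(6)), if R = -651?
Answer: 1128777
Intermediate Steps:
r(f) = 1
N(q, l) = -1821 + l + q (N(q, l) = (l + q) - 1821 = -1821 + l + q)
1131312 + N(R, -16*4 + r(6)) = 1131312 + (-1821 + (-16*4 + 1) - 651) = 1131312 + (-1821 + (-64 + 1) - 651) = 1131312 + (-1821 - 63 - 651) = 1131312 - 2535 = 1128777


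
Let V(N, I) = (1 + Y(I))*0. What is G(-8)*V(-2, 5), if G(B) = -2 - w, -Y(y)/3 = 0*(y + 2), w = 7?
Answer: 0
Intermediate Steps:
Y(y) = 0 (Y(y) = -0*(y + 2) = -0*(2 + y) = -3*0 = 0)
V(N, I) = 0 (V(N, I) = (1 + 0)*0 = 1*0 = 0)
G(B) = -9 (G(B) = -2 - 1*7 = -2 - 7 = -9)
G(-8)*V(-2, 5) = -9*0 = 0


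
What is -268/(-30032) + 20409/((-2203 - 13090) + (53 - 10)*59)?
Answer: -6349005/3990502 ≈ -1.5910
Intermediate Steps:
-268/(-30032) + 20409/((-2203 - 13090) + (53 - 10)*59) = -268*(-1/30032) + 20409/(-15293 + 43*59) = 67/7508 + 20409/(-15293 + 2537) = 67/7508 + 20409/(-12756) = 67/7508 + 20409*(-1/12756) = 67/7508 - 6803/4252 = -6349005/3990502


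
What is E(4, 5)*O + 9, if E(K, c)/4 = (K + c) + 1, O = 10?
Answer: 409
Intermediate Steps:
E(K, c) = 4 + 4*K + 4*c (E(K, c) = 4*((K + c) + 1) = 4*(1 + K + c) = 4 + 4*K + 4*c)
E(4, 5)*O + 9 = (4 + 4*4 + 4*5)*10 + 9 = (4 + 16 + 20)*10 + 9 = 40*10 + 9 = 400 + 9 = 409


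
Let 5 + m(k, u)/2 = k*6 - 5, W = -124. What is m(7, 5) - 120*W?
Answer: 14944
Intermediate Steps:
m(k, u) = -20 + 12*k (m(k, u) = -10 + 2*(k*6 - 5) = -10 + 2*(6*k - 5) = -10 + 2*(-5 + 6*k) = -10 + (-10 + 12*k) = -20 + 12*k)
m(7, 5) - 120*W = (-20 + 12*7) - 120*(-124) = (-20 + 84) + 14880 = 64 + 14880 = 14944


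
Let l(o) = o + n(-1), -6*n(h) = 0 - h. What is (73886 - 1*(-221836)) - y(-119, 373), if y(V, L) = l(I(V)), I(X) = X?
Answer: 1775047/6 ≈ 2.9584e+5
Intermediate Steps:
n(h) = h/6 (n(h) = -(0 - h)/6 = -(-1)*h/6 = h/6)
l(o) = -⅙ + o (l(o) = o + (⅙)*(-1) = o - ⅙ = -⅙ + o)
y(V, L) = -⅙ + V
(73886 - 1*(-221836)) - y(-119, 373) = (73886 - 1*(-221836)) - (-⅙ - 119) = (73886 + 221836) - 1*(-715/6) = 295722 + 715/6 = 1775047/6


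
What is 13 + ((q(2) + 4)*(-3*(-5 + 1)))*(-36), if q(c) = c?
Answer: -2579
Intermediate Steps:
13 + ((q(2) + 4)*(-3*(-5 + 1)))*(-36) = 13 + ((2 + 4)*(-3*(-5 + 1)))*(-36) = 13 + (6*(-3*(-4)))*(-36) = 13 + (6*12)*(-36) = 13 + 72*(-36) = 13 - 2592 = -2579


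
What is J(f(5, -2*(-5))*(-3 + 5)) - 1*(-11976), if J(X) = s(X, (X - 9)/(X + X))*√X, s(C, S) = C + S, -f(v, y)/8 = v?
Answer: 11976 - 12711*I*√5/40 ≈ 11976.0 - 710.57*I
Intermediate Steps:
f(v, y) = -8*v
J(X) = √X*(X + (-9 + X)/(2*X)) (J(X) = (X + (X - 9)/(X + X))*√X = (X + (-9 + X)/((2*X)))*√X = (X + (-9 + X)*(1/(2*X)))*√X = (X + (-9 + X)/(2*X))*√X = √X*(X + (-9 + X)/(2*X)))
J(f(5, -2*(-5))*(-3 + 5)) - 1*(-11976) = (-9 + (-8*5)*(-3 + 5) + 2*((-8*5)*(-3 + 5))²)/(2*√((-8*5)*(-3 + 5))) - 1*(-11976) = (-9 - 40*2 + 2*(-40*2)²)/(2*√(-40*2)) + 11976 = (-9 - 80 + 2*(-80)²)/(2*√(-80)) + 11976 = (-I*√5/20)*(-9 - 80 + 2*6400)/2 + 11976 = (-I*√5/20)*(-9 - 80 + 12800)/2 + 11976 = (½)*(-I*√5/20)*12711 + 11976 = -12711*I*√5/40 + 11976 = 11976 - 12711*I*√5/40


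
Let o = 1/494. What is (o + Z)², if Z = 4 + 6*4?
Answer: 191351889/244036 ≈ 784.11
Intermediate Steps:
Z = 28 (Z = 4 + 24 = 28)
o = 1/494 ≈ 0.0020243
(o + Z)² = (1/494 + 28)² = (13833/494)² = 191351889/244036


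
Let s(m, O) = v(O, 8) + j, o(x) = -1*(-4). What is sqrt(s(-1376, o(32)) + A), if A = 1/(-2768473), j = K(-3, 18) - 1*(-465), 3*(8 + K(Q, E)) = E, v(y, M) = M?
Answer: sqrt(3609952533295886)/2768473 ≈ 21.703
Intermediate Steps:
K(Q, E) = -8 + E/3
o(x) = 4
j = 463 (j = (-8 + (1/3)*18) - 1*(-465) = (-8 + 6) + 465 = -2 + 465 = 463)
s(m, O) = 471 (s(m, O) = 8 + 463 = 471)
A = -1/2768473 ≈ -3.6121e-7
sqrt(s(-1376, o(32)) + A) = sqrt(471 - 1/2768473) = sqrt(1303950782/2768473) = sqrt(3609952533295886)/2768473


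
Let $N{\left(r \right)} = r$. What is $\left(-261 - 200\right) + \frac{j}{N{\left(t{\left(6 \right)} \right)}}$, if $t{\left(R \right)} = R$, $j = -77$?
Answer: $- \frac{2843}{6} \approx -473.83$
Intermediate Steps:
$\left(-261 - 200\right) + \frac{j}{N{\left(t{\left(6 \right)} \right)}} = \left(-261 - 200\right) - \frac{77}{6} = -461 - \frac{77}{6} = - \frac{2843}{6}$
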